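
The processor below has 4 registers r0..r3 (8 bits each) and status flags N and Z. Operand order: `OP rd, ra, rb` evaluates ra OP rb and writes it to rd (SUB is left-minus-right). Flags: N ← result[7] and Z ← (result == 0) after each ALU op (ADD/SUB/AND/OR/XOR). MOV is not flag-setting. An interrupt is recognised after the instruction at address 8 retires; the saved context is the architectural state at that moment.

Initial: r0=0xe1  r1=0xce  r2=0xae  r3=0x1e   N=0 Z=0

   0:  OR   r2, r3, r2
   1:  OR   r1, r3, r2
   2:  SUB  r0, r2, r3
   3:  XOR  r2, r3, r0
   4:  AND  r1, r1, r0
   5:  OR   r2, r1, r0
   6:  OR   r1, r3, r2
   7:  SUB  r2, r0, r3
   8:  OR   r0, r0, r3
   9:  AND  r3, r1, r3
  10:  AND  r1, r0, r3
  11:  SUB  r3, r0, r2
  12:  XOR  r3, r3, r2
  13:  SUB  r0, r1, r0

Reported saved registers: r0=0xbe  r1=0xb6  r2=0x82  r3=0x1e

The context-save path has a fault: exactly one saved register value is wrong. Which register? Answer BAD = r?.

after  0: r0=0xe1 r1=0xce r2=0xbe r3=0x1e  N=1 Z=0
after  1: r0=0xe1 r1=0xbe r2=0xbe r3=0x1e  N=1 Z=0
after  2: r0=0xa0 r1=0xbe r2=0xbe r3=0x1e  N=1 Z=0
after  3: r0=0xa0 r1=0xbe r2=0xbe r3=0x1e  N=1 Z=0
after  4: r0=0xa0 r1=0xa0 r2=0xbe r3=0x1e  N=1 Z=0
after  5: r0=0xa0 r1=0xa0 r2=0xa0 r3=0x1e  N=1 Z=0
after  6: r0=0xa0 r1=0xbe r2=0xa0 r3=0x1e  N=1 Z=0
after  7: r0=0xa0 r1=0xbe r2=0x82 r3=0x1e  N=1 Z=0
after  8: r0=0xbe r1=0xbe r2=0x82 r3=0x1e  N=1 Z=0
-- IRQ taken; context saved, return-PC = 9 --
mismatch: r1: reported 0xb6 vs actual 0xbe

BAD = r1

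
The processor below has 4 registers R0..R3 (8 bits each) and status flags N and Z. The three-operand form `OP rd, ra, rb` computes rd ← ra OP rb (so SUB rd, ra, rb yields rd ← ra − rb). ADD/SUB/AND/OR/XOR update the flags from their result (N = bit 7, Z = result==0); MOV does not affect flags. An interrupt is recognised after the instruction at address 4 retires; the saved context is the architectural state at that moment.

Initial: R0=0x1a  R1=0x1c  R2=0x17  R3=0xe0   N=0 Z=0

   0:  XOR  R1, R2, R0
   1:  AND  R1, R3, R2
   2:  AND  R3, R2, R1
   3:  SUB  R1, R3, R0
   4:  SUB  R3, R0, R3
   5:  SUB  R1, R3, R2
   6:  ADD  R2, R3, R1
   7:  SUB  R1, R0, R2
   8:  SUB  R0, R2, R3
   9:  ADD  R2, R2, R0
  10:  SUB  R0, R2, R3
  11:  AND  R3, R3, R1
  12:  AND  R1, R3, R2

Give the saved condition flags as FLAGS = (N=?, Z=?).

FLAGS = (N=0, Z=0)

after  0: R0=0x1a R1=0x0d R2=0x17 R3=0xe0  N=0 Z=0
after  1: R0=0x1a R1=0x00 R2=0x17 R3=0xe0  N=0 Z=1
after  2: R0=0x1a R1=0x00 R2=0x17 R3=0x00  N=0 Z=1
after  3: R0=0x1a R1=0xe6 R2=0x17 R3=0x00  N=1 Z=0
after  4: R0=0x1a R1=0xe6 R2=0x17 R3=0x1a  N=0 Z=0
-- IRQ taken; context saved, return-PC = 5 --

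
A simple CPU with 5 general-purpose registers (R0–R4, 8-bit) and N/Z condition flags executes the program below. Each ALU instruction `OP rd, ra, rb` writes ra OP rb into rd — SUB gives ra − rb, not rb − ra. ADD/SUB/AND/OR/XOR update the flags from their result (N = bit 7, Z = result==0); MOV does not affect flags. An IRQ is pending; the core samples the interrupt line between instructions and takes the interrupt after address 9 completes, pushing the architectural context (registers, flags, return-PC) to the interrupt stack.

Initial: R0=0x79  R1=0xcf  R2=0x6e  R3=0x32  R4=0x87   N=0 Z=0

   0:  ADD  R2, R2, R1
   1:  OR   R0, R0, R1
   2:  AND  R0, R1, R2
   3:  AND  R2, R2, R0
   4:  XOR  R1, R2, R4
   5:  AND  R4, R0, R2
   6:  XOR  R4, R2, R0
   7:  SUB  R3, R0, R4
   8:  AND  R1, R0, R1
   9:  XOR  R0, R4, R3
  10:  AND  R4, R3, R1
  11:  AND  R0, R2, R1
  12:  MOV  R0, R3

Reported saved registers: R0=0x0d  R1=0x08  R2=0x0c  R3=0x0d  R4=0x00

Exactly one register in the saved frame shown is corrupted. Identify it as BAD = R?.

after  0: R0=0x79 R1=0xcf R2=0x3d R3=0x32 R4=0x87  N=0 Z=0
after  1: R0=0xff R1=0xcf R2=0x3d R3=0x32 R4=0x87  N=1 Z=0
after  2: R0=0x0d R1=0xcf R2=0x3d R3=0x32 R4=0x87  N=0 Z=0
after  3: R0=0x0d R1=0xcf R2=0x0d R3=0x32 R4=0x87  N=0 Z=0
after  4: R0=0x0d R1=0x8a R2=0x0d R3=0x32 R4=0x87  N=1 Z=0
after  5: R0=0x0d R1=0x8a R2=0x0d R3=0x32 R4=0x0d  N=0 Z=0
after  6: R0=0x0d R1=0x8a R2=0x0d R3=0x32 R4=0x00  N=0 Z=1
after  7: R0=0x0d R1=0x8a R2=0x0d R3=0x0d R4=0x00  N=0 Z=0
after  8: R0=0x0d R1=0x08 R2=0x0d R3=0x0d R4=0x00  N=0 Z=0
after  9: R0=0x0d R1=0x08 R2=0x0d R3=0x0d R4=0x00  N=0 Z=0
-- IRQ taken; context saved, return-PC = 10 --
mismatch: R2: reported 0x0c vs actual 0x0d

BAD = R2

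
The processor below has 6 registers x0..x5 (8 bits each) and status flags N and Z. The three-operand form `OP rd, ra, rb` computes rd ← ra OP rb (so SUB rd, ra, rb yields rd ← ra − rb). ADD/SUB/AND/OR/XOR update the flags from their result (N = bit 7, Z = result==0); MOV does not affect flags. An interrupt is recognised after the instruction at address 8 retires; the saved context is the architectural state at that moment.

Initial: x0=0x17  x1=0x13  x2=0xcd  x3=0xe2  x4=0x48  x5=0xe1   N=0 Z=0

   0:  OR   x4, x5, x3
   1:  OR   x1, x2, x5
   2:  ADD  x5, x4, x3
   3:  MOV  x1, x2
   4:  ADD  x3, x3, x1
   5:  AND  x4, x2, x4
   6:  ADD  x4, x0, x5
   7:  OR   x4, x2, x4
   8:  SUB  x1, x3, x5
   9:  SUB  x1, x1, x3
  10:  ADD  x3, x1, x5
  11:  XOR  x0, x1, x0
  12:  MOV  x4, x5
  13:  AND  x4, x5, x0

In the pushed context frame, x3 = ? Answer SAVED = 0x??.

after  0: x0=0x17 x1=0x13 x2=0xcd x3=0xe2 x4=0xe3 x5=0xe1  N=1 Z=0
after  1: x0=0x17 x1=0xed x2=0xcd x3=0xe2 x4=0xe3 x5=0xe1  N=1 Z=0
after  2: x0=0x17 x1=0xed x2=0xcd x3=0xe2 x4=0xe3 x5=0xc5  N=1 Z=0
after  3: x0=0x17 x1=0xcd x2=0xcd x3=0xe2 x4=0xe3 x5=0xc5  N=1 Z=0
after  4: x0=0x17 x1=0xcd x2=0xcd x3=0xaf x4=0xe3 x5=0xc5  N=1 Z=0
after  5: x0=0x17 x1=0xcd x2=0xcd x3=0xaf x4=0xc1 x5=0xc5  N=1 Z=0
after  6: x0=0x17 x1=0xcd x2=0xcd x3=0xaf x4=0xdc x5=0xc5  N=1 Z=0
after  7: x0=0x17 x1=0xcd x2=0xcd x3=0xaf x4=0xdd x5=0xc5  N=1 Z=0
after  8: x0=0x17 x1=0xea x2=0xcd x3=0xaf x4=0xdd x5=0xc5  N=1 Z=0
-- IRQ taken; context saved, return-PC = 9 --

SAVED = 0xaf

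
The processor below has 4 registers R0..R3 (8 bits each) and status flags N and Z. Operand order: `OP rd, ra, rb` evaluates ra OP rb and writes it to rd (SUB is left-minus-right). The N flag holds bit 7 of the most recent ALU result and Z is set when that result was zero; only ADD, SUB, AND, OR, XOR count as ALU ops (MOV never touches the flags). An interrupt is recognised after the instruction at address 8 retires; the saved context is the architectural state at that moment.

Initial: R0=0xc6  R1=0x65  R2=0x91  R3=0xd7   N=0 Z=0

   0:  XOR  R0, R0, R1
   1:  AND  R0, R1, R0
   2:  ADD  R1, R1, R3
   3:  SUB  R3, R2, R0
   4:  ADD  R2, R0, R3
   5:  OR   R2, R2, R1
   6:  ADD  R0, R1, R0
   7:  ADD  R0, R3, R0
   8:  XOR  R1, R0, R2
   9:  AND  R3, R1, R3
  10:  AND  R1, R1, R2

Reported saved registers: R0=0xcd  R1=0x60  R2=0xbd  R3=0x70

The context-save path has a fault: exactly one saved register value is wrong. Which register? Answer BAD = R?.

after  0: R0=0xa3 R1=0x65 R2=0x91 R3=0xd7  N=1 Z=0
after  1: R0=0x21 R1=0x65 R2=0x91 R3=0xd7  N=0 Z=0
after  2: R0=0x21 R1=0x3c R2=0x91 R3=0xd7  N=0 Z=0
after  3: R0=0x21 R1=0x3c R2=0x91 R3=0x70  N=0 Z=0
after  4: R0=0x21 R1=0x3c R2=0x91 R3=0x70  N=1 Z=0
after  5: R0=0x21 R1=0x3c R2=0xbd R3=0x70  N=1 Z=0
after  6: R0=0x5d R1=0x3c R2=0xbd R3=0x70  N=0 Z=0
after  7: R0=0xcd R1=0x3c R2=0xbd R3=0x70  N=1 Z=0
after  8: R0=0xcd R1=0x70 R2=0xbd R3=0x70  N=0 Z=0
-- IRQ taken; context saved, return-PC = 9 --
mismatch: R1: reported 0x60 vs actual 0x70

BAD = R1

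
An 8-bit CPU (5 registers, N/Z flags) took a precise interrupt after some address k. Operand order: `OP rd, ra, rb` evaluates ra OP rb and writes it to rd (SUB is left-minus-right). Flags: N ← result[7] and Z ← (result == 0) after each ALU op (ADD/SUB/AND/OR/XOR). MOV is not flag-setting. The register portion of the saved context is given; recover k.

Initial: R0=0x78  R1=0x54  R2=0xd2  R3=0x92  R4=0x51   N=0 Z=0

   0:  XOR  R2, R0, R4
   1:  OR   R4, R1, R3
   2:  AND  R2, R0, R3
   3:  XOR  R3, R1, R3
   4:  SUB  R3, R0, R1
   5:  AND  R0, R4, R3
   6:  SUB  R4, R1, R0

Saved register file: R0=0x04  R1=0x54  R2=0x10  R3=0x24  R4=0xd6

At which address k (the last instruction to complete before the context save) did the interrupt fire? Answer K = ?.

K = 5

after  0: R0=0x78 R1=0x54 R2=0x29 R3=0x92 R4=0x51  N=0 Z=0
after  1: R0=0x78 R1=0x54 R2=0x29 R3=0x92 R4=0xd6  N=1 Z=0
after  2: R0=0x78 R1=0x54 R2=0x10 R3=0x92 R4=0xd6  N=0 Z=0
after  3: R0=0x78 R1=0x54 R2=0x10 R3=0xc6 R4=0xd6  N=1 Z=0
after  4: R0=0x78 R1=0x54 R2=0x10 R3=0x24 R4=0xd6  N=0 Z=0
after  5: R0=0x04 R1=0x54 R2=0x10 R3=0x24 R4=0xd6  N=0 Z=0
-- IRQ taken; context saved, return-PC = 6 --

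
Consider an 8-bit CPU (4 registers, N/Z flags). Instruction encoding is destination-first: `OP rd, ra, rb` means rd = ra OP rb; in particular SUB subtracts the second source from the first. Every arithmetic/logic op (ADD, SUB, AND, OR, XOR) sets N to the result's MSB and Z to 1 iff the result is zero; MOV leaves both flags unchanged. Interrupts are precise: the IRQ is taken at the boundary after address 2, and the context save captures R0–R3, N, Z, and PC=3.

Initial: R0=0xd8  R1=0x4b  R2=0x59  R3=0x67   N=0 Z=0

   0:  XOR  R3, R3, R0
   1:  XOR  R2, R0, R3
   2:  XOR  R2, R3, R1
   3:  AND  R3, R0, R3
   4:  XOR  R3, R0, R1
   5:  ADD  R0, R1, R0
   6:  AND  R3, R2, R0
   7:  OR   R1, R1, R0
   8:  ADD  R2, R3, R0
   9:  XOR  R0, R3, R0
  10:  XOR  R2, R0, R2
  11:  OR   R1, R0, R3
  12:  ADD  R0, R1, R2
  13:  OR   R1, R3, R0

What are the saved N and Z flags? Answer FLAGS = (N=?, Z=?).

after  0: R0=0xd8 R1=0x4b R2=0x59 R3=0xbf  N=1 Z=0
after  1: R0=0xd8 R1=0x4b R2=0x67 R3=0xbf  N=0 Z=0
after  2: R0=0xd8 R1=0x4b R2=0xf4 R3=0xbf  N=1 Z=0
-- IRQ taken; context saved, return-PC = 3 --

FLAGS = (N=1, Z=0)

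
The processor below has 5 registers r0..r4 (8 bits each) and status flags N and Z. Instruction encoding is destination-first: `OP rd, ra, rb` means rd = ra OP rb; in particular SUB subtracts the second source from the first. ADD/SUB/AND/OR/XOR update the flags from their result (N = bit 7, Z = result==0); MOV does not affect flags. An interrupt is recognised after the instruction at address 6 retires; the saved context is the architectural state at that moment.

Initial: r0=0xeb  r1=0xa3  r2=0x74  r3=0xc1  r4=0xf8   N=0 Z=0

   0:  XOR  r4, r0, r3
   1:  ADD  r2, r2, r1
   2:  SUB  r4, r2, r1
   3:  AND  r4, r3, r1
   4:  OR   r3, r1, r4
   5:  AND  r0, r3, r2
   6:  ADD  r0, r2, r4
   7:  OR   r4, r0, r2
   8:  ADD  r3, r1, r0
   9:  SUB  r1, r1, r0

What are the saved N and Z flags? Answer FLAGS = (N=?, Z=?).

after  0: r0=0xeb r1=0xa3 r2=0x74 r3=0xc1 r4=0x2a  N=0 Z=0
after  1: r0=0xeb r1=0xa3 r2=0x17 r3=0xc1 r4=0x2a  N=0 Z=0
after  2: r0=0xeb r1=0xa3 r2=0x17 r3=0xc1 r4=0x74  N=0 Z=0
after  3: r0=0xeb r1=0xa3 r2=0x17 r3=0xc1 r4=0x81  N=1 Z=0
after  4: r0=0xeb r1=0xa3 r2=0x17 r3=0xa3 r4=0x81  N=1 Z=0
after  5: r0=0x03 r1=0xa3 r2=0x17 r3=0xa3 r4=0x81  N=0 Z=0
after  6: r0=0x98 r1=0xa3 r2=0x17 r3=0xa3 r4=0x81  N=1 Z=0
-- IRQ taken; context saved, return-PC = 7 --

FLAGS = (N=1, Z=0)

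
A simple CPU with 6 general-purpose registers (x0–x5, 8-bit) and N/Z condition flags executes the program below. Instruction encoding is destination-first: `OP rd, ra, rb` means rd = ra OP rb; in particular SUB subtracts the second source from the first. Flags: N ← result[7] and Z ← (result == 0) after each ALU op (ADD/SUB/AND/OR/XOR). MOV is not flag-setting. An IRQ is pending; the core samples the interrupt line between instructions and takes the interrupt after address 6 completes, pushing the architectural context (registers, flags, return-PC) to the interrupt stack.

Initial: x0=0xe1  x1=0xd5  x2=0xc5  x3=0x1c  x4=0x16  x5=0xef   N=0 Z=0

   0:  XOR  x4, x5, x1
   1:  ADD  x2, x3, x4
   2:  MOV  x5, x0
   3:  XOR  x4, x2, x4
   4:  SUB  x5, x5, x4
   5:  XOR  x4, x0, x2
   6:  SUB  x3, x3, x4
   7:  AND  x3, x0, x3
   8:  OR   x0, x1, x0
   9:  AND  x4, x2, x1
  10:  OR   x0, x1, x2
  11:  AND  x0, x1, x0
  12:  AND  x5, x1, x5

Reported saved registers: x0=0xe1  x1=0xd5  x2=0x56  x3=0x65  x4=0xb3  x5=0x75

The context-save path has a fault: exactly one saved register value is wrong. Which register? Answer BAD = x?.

BAD = x4

after  0: x0=0xe1 x1=0xd5 x2=0xc5 x3=0x1c x4=0x3a x5=0xef  N=0 Z=0
after  1: x0=0xe1 x1=0xd5 x2=0x56 x3=0x1c x4=0x3a x5=0xef  N=0 Z=0
after  2: x0=0xe1 x1=0xd5 x2=0x56 x3=0x1c x4=0x3a x5=0xe1  N=0 Z=0
after  3: x0=0xe1 x1=0xd5 x2=0x56 x3=0x1c x4=0x6c x5=0xe1  N=0 Z=0
after  4: x0=0xe1 x1=0xd5 x2=0x56 x3=0x1c x4=0x6c x5=0x75  N=0 Z=0
after  5: x0=0xe1 x1=0xd5 x2=0x56 x3=0x1c x4=0xb7 x5=0x75  N=1 Z=0
after  6: x0=0xe1 x1=0xd5 x2=0x56 x3=0x65 x4=0xb7 x5=0x75  N=0 Z=0
-- IRQ taken; context saved, return-PC = 7 --
mismatch: x4: reported 0xb3 vs actual 0xb7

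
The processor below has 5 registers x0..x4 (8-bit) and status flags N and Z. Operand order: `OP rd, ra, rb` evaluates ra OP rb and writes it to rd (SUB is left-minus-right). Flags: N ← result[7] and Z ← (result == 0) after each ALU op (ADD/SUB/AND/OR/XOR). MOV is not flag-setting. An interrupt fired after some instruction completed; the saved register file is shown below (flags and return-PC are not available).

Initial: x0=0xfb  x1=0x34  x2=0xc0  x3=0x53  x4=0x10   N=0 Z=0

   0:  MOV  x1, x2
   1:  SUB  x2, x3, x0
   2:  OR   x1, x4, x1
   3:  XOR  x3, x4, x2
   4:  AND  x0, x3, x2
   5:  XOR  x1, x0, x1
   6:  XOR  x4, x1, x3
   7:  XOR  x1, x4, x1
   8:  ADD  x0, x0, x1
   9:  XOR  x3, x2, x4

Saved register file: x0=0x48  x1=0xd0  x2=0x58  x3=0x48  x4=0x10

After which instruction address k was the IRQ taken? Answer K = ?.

K = 4

after  0: x0=0xfb x1=0xc0 x2=0xc0 x3=0x53 x4=0x10  N=0 Z=0
after  1: x0=0xfb x1=0xc0 x2=0x58 x3=0x53 x4=0x10  N=0 Z=0
after  2: x0=0xfb x1=0xd0 x2=0x58 x3=0x53 x4=0x10  N=1 Z=0
after  3: x0=0xfb x1=0xd0 x2=0x58 x3=0x48 x4=0x10  N=0 Z=0
after  4: x0=0x48 x1=0xd0 x2=0x58 x3=0x48 x4=0x10  N=0 Z=0
-- IRQ taken; context saved, return-PC = 5 --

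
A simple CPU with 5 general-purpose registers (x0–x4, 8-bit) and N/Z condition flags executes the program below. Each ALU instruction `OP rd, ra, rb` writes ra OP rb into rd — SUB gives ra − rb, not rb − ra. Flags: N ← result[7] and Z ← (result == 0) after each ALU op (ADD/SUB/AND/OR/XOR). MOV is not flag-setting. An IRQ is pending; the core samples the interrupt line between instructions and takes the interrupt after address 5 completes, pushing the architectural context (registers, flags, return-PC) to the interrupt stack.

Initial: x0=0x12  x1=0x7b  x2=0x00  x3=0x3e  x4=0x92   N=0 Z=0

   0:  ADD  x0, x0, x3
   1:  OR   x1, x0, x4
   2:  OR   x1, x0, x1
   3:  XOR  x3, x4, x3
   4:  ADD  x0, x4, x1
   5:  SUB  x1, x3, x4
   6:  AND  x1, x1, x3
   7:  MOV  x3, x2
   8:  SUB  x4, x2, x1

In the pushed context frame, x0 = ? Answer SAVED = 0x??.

SAVED = 0x64

after  0: x0=0x50 x1=0x7b x2=0x00 x3=0x3e x4=0x92  N=0 Z=0
after  1: x0=0x50 x1=0xd2 x2=0x00 x3=0x3e x4=0x92  N=1 Z=0
after  2: x0=0x50 x1=0xd2 x2=0x00 x3=0x3e x4=0x92  N=1 Z=0
after  3: x0=0x50 x1=0xd2 x2=0x00 x3=0xac x4=0x92  N=1 Z=0
after  4: x0=0x64 x1=0xd2 x2=0x00 x3=0xac x4=0x92  N=0 Z=0
after  5: x0=0x64 x1=0x1a x2=0x00 x3=0xac x4=0x92  N=0 Z=0
-- IRQ taken; context saved, return-PC = 6 --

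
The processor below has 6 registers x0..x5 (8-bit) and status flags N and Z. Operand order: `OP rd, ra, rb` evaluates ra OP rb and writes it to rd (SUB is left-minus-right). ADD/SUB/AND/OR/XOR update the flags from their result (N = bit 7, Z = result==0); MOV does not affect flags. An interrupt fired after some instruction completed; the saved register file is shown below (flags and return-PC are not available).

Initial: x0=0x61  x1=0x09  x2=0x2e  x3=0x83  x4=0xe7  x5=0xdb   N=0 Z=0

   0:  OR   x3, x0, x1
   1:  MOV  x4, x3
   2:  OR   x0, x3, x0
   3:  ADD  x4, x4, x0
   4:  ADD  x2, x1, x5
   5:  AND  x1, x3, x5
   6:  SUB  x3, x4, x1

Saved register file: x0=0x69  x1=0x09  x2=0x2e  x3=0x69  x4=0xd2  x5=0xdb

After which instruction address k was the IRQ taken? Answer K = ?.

after  0: x0=0x61 x1=0x09 x2=0x2e x3=0x69 x4=0xe7 x5=0xdb  N=0 Z=0
after  1: x0=0x61 x1=0x09 x2=0x2e x3=0x69 x4=0x69 x5=0xdb  N=0 Z=0
after  2: x0=0x69 x1=0x09 x2=0x2e x3=0x69 x4=0x69 x5=0xdb  N=0 Z=0
after  3: x0=0x69 x1=0x09 x2=0x2e x3=0x69 x4=0xd2 x5=0xdb  N=1 Z=0
-- IRQ taken; context saved, return-PC = 4 --

K = 3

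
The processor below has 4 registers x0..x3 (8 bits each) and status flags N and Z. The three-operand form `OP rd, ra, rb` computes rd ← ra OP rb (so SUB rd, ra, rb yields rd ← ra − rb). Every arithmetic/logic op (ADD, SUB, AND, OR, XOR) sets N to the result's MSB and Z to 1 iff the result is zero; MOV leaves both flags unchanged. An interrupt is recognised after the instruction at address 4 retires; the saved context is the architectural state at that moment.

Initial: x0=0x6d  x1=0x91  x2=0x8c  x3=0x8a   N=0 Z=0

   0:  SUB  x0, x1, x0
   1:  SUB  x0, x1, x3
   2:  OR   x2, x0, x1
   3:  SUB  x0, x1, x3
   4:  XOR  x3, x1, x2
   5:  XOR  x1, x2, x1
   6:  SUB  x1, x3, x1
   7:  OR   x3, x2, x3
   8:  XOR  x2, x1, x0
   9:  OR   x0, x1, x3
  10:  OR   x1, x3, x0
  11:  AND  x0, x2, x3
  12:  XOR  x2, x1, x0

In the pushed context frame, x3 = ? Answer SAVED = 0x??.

SAVED = 0x06

after  0: x0=0x24 x1=0x91 x2=0x8c x3=0x8a  N=0 Z=0
after  1: x0=0x07 x1=0x91 x2=0x8c x3=0x8a  N=0 Z=0
after  2: x0=0x07 x1=0x91 x2=0x97 x3=0x8a  N=1 Z=0
after  3: x0=0x07 x1=0x91 x2=0x97 x3=0x8a  N=0 Z=0
after  4: x0=0x07 x1=0x91 x2=0x97 x3=0x06  N=0 Z=0
-- IRQ taken; context saved, return-PC = 5 --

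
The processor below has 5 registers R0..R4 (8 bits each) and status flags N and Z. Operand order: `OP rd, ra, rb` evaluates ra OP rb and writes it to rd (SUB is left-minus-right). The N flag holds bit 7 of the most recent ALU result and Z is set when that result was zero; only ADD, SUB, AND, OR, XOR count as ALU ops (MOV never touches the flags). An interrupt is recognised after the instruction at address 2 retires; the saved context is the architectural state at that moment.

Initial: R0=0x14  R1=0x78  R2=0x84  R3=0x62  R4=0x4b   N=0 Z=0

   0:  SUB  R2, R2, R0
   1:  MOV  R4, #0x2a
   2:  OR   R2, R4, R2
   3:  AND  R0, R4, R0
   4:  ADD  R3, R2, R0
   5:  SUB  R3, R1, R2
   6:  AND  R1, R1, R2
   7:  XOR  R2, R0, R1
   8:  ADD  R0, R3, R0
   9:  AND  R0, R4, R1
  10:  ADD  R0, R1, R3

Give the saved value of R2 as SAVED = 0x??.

after  0: R0=0x14 R1=0x78 R2=0x70 R3=0x62 R4=0x4b  N=0 Z=0
after  1: R0=0x14 R1=0x78 R2=0x70 R3=0x62 R4=0x2a  N=0 Z=0
after  2: R0=0x14 R1=0x78 R2=0x7a R3=0x62 R4=0x2a  N=0 Z=0
-- IRQ taken; context saved, return-PC = 3 --

SAVED = 0x7a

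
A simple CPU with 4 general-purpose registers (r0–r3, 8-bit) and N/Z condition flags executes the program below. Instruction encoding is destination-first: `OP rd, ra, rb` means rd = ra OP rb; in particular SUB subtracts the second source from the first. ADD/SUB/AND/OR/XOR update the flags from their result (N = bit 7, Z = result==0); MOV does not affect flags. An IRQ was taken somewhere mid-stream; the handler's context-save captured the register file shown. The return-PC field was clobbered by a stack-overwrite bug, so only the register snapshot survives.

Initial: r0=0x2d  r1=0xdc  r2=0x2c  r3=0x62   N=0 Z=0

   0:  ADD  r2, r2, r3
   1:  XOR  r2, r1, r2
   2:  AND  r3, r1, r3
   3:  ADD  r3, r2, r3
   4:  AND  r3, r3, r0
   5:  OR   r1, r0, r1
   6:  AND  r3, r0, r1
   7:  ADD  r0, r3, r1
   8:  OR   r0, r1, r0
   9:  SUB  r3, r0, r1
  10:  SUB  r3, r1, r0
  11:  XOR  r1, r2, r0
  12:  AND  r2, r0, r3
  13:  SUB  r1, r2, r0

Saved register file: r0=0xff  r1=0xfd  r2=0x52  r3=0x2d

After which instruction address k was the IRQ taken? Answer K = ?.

after  0: r0=0x2d r1=0xdc r2=0x8e r3=0x62  N=1 Z=0
after  1: r0=0x2d r1=0xdc r2=0x52 r3=0x62  N=0 Z=0
after  2: r0=0x2d r1=0xdc r2=0x52 r3=0x40  N=0 Z=0
after  3: r0=0x2d r1=0xdc r2=0x52 r3=0x92  N=1 Z=0
after  4: r0=0x2d r1=0xdc r2=0x52 r3=0x00  N=0 Z=1
after  5: r0=0x2d r1=0xfd r2=0x52 r3=0x00  N=1 Z=0
after  6: r0=0x2d r1=0xfd r2=0x52 r3=0x2d  N=0 Z=0
after  7: r0=0x2a r1=0xfd r2=0x52 r3=0x2d  N=0 Z=0
after  8: r0=0xff r1=0xfd r2=0x52 r3=0x2d  N=1 Z=0
-- IRQ taken; context saved, return-PC = 9 --

K = 8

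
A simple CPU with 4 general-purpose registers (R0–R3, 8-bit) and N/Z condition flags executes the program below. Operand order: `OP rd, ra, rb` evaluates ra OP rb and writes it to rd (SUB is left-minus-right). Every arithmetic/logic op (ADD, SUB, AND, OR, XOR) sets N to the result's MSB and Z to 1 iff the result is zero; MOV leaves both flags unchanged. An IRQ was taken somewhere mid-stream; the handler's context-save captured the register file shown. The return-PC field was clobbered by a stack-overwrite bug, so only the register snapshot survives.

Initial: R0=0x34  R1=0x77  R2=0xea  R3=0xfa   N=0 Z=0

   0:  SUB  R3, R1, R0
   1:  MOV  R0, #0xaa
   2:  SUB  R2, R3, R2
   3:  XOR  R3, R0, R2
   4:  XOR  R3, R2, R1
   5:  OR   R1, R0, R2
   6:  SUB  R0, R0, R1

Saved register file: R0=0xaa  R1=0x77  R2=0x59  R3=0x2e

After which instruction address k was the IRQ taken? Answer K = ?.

K = 4

after  0: R0=0x34 R1=0x77 R2=0xea R3=0x43  N=0 Z=0
after  1: R0=0xaa R1=0x77 R2=0xea R3=0x43  N=0 Z=0
after  2: R0=0xaa R1=0x77 R2=0x59 R3=0x43  N=0 Z=0
after  3: R0=0xaa R1=0x77 R2=0x59 R3=0xf3  N=1 Z=0
after  4: R0=0xaa R1=0x77 R2=0x59 R3=0x2e  N=0 Z=0
-- IRQ taken; context saved, return-PC = 5 --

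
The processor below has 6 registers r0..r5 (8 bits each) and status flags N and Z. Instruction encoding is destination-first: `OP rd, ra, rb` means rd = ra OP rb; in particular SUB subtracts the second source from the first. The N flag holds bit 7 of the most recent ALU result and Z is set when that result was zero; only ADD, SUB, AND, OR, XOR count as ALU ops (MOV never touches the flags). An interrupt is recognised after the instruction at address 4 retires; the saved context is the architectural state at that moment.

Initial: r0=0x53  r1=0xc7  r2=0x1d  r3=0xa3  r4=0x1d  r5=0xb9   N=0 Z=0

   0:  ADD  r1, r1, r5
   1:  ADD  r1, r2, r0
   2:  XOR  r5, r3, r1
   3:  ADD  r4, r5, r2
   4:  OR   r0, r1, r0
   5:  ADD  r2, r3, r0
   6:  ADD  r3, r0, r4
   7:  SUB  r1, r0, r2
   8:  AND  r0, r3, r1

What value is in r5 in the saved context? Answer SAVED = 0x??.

after  0: r0=0x53 r1=0x80 r2=0x1d r3=0xa3 r4=0x1d r5=0xb9  N=1 Z=0
after  1: r0=0x53 r1=0x70 r2=0x1d r3=0xa3 r4=0x1d r5=0xb9  N=0 Z=0
after  2: r0=0x53 r1=0x70 r2=0x1d r3=0xa3 r4=0x1d r5=0xd3  N=1 Z=0
after  3: r0=0x53 r1=0x70 r2=0x1d r3=0xa3 r4=0xf0 r5=0xd3  N=1 Z=0
after  4: r0=0x73 r1=0x70 r2=0x1d r3=0xa3 r4=0xf0 r5=0xd3  N=0 Z=0
-- IRQ taken; context saved, return-PC = 5 --

SAVED = 0xd3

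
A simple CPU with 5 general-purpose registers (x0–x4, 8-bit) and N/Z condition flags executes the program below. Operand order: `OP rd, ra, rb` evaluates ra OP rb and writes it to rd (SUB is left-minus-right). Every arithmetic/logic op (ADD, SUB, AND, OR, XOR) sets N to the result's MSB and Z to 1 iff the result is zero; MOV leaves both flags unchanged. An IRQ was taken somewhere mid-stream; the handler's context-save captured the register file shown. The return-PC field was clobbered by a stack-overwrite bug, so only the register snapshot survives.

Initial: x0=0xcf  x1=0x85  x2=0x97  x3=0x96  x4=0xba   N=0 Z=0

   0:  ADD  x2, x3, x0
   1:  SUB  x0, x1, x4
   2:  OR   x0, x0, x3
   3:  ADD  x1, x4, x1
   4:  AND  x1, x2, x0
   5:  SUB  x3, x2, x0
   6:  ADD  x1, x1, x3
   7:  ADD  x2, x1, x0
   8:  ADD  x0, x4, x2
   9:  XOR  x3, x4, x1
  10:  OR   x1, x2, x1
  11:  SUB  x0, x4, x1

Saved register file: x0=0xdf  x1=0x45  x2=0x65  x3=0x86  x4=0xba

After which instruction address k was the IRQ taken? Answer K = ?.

K = 5

after  0: x0=0xcf x1=0x85 x2=0x65 x3=0x96 x4=0xba  N=0 Z=0
after  1: x0=0xcb x1=0x85 x2=0x65 x3=0x96 x4=0xba  N=1 Z=0
after  2: x0=0xdf x1=0x85 x2=0x65 x3=0x96 x4=0xba  N=1 Z=0
after  3: x0=0xdf x1=0x3f x2=0x65 x3=0x96 x4=0xba  N=0 Z=0
after  4: x0=0xdf x1=0x45 x2=0x65 x3=0x96 x4=0xba  N=0 Z=0
after  5: x0=0xdf x1=0x45 x2=0x65 x3=0x86 x4=0xba  N=1 Z=0
-- IRQ taken; context saved, return-PC = 6 --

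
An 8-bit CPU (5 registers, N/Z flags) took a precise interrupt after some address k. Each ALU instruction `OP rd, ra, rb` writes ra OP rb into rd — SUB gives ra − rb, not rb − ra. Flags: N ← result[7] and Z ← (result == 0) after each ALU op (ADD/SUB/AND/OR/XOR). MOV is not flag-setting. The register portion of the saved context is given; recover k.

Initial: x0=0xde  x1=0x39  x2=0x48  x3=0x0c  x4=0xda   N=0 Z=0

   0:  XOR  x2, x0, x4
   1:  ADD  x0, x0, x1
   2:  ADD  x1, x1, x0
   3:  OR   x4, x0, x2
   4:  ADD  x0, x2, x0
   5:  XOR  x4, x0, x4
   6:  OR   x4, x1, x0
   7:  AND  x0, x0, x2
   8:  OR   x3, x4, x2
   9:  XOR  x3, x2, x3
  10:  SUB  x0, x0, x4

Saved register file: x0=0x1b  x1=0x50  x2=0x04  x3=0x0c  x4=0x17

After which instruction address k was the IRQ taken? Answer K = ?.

after  0: x0=0xde x1=0x39 x2=0x04 x3=0x0c x4=0xda  N=0 Z=0
after  1: x0=0x17 x1=0x39 x2=0x04 x3=0x0c x4=0xda  N=0 Z=0
after  2: x0=0x17 x1=0x50 x2=0x04 x3=0x0c x4=0xda  N=0 Z=0
after  3: x0=0x17 x1=0x50 x2=0x04 x3=0x0c x4=0x17  N=0 Z=0
after  4: x0=0x1b x1=0x50 x2=0x04 x3=0x0c x4=0x17  N=0 Z=0
-- IRQ taken; context saved, return-PC = 5 --

K = 4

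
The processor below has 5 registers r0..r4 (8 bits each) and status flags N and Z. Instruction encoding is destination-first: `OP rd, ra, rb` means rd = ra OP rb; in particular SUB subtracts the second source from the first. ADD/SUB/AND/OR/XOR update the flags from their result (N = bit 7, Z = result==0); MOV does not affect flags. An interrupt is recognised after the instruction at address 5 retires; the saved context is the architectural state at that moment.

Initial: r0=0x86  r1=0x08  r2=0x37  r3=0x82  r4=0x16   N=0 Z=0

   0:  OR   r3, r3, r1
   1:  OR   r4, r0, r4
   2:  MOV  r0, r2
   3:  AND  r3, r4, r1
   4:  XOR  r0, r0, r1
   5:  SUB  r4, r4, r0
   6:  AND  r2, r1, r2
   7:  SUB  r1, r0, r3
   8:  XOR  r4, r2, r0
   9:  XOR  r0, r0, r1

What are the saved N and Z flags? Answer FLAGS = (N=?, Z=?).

after  0: r0=0x86 r1=0x08 r2=0x37 r3=0x8a r4=0x16  N=1 Z=0
after  1: r0=0x86 r1=0x08 r2=0x37 r3=0x8a r4=0x96  N=1 Z=0
after  2: r0=0x37 r1=0x08 r2=0x37 r3=0x8a r4=0x96  N=1 Z=0
after  3: r0=0x37 r1=0x08 r2=0x37 r3=0x00 r4=0x96  N=0 Z=1
after  4: r0=0x3f r1=0x08 r2=0x37 r3=0x00 r4=0x96  N=0 Z=0
after  5: r0=0x3f r1=0x08 r2=0x37 r3=0x00 r4=0x57  N=0 Z=0
-- IRQ taken; context saved, return-PC = 6 --

FLAGS = (N=0, Z=0)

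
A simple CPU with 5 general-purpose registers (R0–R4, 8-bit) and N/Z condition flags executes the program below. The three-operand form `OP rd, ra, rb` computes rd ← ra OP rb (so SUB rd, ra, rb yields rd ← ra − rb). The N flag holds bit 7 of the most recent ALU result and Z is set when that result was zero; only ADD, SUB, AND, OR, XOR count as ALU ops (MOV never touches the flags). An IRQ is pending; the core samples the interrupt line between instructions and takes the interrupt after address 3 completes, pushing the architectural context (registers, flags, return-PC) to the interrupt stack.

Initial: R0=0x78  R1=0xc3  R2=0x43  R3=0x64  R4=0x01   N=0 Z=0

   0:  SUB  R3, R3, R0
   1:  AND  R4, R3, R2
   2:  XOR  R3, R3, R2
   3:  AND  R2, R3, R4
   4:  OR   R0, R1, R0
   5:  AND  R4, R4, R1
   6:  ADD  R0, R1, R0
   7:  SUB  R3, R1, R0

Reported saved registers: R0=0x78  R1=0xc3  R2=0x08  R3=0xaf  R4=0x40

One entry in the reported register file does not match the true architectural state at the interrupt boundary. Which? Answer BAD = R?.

after  0: R0=0x78 R1=0xc3 R2=0x43 R3=0xec R4=0x01  N=1 Z=0
after  1: R0=0x78 R1=0xc3 R2=0x43 R3=0xec R4=0x40  N=0 Z=0
after  2: R0=0x78 R1=0xc3 R2=0x43 R3=0xaf R4=0x40  N=1 Z=0
after  3: R0=0x78 R1=0xc3 R2=0x00 R3=0xaf R4=0x40  N=0 Z=1
-- IRQ taken; context saved, return-PC = 4 --
mismatch: R2: reported 0x08 vs actual 0x00

BAD = R2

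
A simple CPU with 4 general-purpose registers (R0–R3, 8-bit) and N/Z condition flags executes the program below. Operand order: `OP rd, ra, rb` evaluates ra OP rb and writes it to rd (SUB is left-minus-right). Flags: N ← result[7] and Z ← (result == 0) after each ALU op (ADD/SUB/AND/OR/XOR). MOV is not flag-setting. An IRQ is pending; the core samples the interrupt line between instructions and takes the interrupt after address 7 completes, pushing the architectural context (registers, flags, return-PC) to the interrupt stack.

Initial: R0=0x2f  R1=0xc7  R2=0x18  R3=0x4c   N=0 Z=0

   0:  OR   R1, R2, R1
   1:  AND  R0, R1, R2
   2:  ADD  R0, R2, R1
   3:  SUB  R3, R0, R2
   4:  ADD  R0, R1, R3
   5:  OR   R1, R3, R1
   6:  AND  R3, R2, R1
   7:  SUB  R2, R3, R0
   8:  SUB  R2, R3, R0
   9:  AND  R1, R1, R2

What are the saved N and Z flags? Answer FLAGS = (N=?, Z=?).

FLAGS = (N=0, Z=0)

after  0: R0=0x2f R1=0xdf R2=0x18 R3=0x4c  N=1 Z=0
after  1: R0=0x18 R1=0xdf R2=0x18 R3=0x4c  N=0 Z=0
after  2: R0=0xf7 R1=0xdf R2=0x18 R3=0x4c  N=1 Z=0
after  3: R0=0xf7 R1=0xdf R2=0x18 R3=0xdf  N=1 Z=0
after  4: R0=0xbe R1=0xdf R2=0x18 R3=0xdf  N=1 Z=0
after  5: R0=0xbe R1=0xdf R2=0x18 R3=0xdf  N=1 Z=0
after  6: R0=0xbe R1=0xdf R2=0x18 R3=0x18  N=0 Z=0
after  7: R0=0xbe R1=0xdf R2=0x5a R3=0x18  N=0 Z=0
-- IRQ taken; context saved, return-PC = 8 --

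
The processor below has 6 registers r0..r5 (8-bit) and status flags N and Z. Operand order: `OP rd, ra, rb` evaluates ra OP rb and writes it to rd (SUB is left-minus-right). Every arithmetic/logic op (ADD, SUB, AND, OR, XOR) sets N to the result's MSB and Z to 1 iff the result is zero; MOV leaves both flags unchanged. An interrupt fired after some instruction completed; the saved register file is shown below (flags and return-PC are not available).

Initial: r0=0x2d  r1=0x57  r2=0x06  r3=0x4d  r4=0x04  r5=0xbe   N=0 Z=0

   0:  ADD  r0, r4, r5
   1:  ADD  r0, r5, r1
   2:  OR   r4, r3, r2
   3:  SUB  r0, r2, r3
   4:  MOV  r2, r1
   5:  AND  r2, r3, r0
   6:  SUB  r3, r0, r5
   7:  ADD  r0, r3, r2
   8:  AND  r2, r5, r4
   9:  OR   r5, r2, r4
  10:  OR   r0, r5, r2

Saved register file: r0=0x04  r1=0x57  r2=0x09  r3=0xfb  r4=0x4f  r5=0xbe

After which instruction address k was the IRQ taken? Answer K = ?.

after  0: r0=0xc2 r1=0x57 r2=0x06 r3=0x4d r4=0x04 r5=0xbe  N=1 Z=0
after  1: r0=0x15 r1=0x57 r2=0x06 r3=0x4d r4=0x04 r5=0xbe  N=0 Z=0
after  2: r0=0x15 r1=0x57 r2=0x06 r3=0x4d r4=0x4f r5=0xbe  N=0 Z=0
after  3: r0=0xb9 r1=0x57 r2=0x06 r3=0x4d r4=0x4f r5=0xbe  N=1 Z=0
after  4: r0=0xb9 r1=0x57 r2=0x57 r3=0x4d r4=0x4f r5=0xbe  N=1 Z=0
after  5: r0=0xb9 r1=0x57 r2=0x09 r3=0x4d r4=0x4f r5=0xbe  N=0 Z=0
after  6: r0=0xb9 r1=0x57 r2=0x09 r3=0xfb r4=0x4f r5=0xbe  N=1 Z=0
after  7: r0=0x04 r1=0x57 r2=0x09 r3=0xfb r4=0x4f r5=0xbe  N=0 Z=0
-- IRQ taken; context saved, return-PC = 8 --

K = 7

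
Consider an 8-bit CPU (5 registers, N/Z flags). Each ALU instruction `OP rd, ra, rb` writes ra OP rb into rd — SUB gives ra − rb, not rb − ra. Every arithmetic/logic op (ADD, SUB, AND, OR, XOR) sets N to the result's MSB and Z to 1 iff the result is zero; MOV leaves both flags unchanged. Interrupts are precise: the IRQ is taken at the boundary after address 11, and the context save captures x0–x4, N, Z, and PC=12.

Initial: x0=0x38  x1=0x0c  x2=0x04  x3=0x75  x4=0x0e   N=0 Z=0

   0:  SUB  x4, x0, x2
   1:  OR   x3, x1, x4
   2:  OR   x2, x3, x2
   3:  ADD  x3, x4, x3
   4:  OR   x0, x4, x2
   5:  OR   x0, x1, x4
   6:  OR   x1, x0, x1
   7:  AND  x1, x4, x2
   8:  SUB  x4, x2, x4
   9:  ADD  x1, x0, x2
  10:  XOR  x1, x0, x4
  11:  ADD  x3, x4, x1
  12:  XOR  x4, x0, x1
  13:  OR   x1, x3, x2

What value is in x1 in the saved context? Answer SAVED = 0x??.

SAVED = 0x34

after  0: x0=0x38 x1=0x0c x2=0x04 x3=0x75 x4=0x34  N=0 Z=0
after  1: x0=0x38 x1=0x0c x2=0x04 x3=0x3c x4=0x34  N=0 Z=0
after  2: x0=0x38 x1=0x0c x2=0x3c x3=0x3c x4=0x34  N=0 Z=0
after  3: x0=0x38 x1=0x0c x2=0x3c x3=0x70 x4=0x34  N=0 Z=0
after  4: x0=0x3c x1=0x0c x2=0x3c x3=0x70 x4=0x34  N=0 Z=0
after  5: x0=0x3c x1=0x0c x2=0x3c x3=0x70 x4=0x34  N=0 Z=0
after  6: x0=0x3c x1=0x3c x2=0x3c x3=0x70 x4=0x34  N=0 Z=0
after  7: x0=0x3c x1=0x34 x2=0x3c x3=0x70 x4=0x34  N=0 Z=0
after  8: x0=0x3c x1=0x34 x2=0x3c x3=0x70 x4=0x08  N=0 Z=0
after  9: x0=0x3c x1=0x78 x2=0x3c x3=0x70 x4=0x08  N=0 Z=0
after 10: x0=0x3c x1=0x34 x2=0x3c x3=0x70 x4=0x08  N=0 Z=0
after 11: x0=0x3c x1=0x34 x2=0x3c x3=0x3c x4=0x08  N=0 Z=0
-- IRQ taken; context saved, return-PC = 12 --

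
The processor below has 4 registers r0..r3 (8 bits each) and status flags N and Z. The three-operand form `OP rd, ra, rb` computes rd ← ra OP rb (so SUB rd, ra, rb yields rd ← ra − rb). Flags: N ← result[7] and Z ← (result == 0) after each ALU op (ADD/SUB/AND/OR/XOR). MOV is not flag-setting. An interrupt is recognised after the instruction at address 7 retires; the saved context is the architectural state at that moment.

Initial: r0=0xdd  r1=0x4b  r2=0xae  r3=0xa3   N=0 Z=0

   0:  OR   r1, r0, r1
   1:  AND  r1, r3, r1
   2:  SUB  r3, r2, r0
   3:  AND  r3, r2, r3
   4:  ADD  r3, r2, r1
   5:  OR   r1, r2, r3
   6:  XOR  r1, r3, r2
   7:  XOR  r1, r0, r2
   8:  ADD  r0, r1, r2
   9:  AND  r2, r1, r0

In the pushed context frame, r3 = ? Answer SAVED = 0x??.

after  0: r0=0xdd r1=0xdf r2=0xae r3=0xa3  N=1 Z=0
after  1: r0=0xdd r1=0x83 r2=0xae r3=0xa3  N=1 Z=0
after  2: r0=0xdd r1=0x83 r2=0xae r3=0xd1  N=1 Z=0
after  3: r0=0xdd r1=0x83 r2=0xae r3=0x80  N=1 Z=0
after  4: r0=0xdd r1=0x83 r2=0xae r3=0x31  N=0 Z=0
after  5: r0=0xdd r1=0xbf r2=0xae r3=0x31  N=1 Z=0
after  6: r0=0xdd r1=0x9f r2=0xae r3=0x31  N=1 Z=0
after  7: r0=0xdd r1=0x73 r2=0xae r3=0x31  N=0 Z=0
-- IRQ taken; context saved, return-PC = 8 --

SAVED = 0x31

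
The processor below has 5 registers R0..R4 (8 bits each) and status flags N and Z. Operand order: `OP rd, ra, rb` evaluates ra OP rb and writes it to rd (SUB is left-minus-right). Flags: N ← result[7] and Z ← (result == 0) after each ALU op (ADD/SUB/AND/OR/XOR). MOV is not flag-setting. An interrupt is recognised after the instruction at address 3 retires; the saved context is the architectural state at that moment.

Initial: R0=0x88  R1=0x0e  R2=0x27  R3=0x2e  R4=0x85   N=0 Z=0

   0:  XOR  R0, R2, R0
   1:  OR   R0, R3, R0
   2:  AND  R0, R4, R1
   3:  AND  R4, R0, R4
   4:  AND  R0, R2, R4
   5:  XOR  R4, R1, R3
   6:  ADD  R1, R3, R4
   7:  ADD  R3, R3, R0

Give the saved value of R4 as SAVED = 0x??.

after  0: R0=0xaf R1=0x0e R2=0x27 R3=0x2e R4=0x85  N=1 Z=0
after  1: R0=0xaf R1=0x0e R2=0x27 R3=0x2e R4=0x85  N=1 Z=0
after  2: R0=0x04 R1=0x0e R2=0x27 R3=0x2e R4=0x85  N=0 Z=0
after  3: R0=0x04 R1=0x0e R2=0x27 R3=0x2e R4=0x04  N=0 Z=0
-- IRQ taken; context saved, return-PC = 4 --

SAVED = 0x04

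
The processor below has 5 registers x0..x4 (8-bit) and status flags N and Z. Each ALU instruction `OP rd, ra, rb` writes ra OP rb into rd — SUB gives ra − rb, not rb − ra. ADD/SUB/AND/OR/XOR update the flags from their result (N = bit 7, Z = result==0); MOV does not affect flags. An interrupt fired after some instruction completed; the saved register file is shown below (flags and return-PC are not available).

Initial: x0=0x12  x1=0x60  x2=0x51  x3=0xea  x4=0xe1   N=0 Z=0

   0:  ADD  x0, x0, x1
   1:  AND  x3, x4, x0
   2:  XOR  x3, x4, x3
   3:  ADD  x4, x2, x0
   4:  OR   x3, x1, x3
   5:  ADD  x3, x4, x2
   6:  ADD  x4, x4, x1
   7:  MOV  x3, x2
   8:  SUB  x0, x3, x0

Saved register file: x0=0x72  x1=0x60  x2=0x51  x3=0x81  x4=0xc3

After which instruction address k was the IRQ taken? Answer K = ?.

K = 3

after  0: x0=0x72 x1=0x60 x2=0x51 x3=0xea x4=0xe1  N=0 Z=0
after  1: x0=0x72 x1=0x60 x2=0x51 x3=0x60 x4=0xe1  N=0 Z=0
after  2: x0=0x72 x1=0x60 x2=0x51 x3=0x81 x4=0xe1  N=1 Z=0
after  3: x0=0x72 x1=0x60 x2=0x51 x3=0x81 x4=0xc3  N=1 Z=0
-- IRQ taken; context saved, return-PC = 4 --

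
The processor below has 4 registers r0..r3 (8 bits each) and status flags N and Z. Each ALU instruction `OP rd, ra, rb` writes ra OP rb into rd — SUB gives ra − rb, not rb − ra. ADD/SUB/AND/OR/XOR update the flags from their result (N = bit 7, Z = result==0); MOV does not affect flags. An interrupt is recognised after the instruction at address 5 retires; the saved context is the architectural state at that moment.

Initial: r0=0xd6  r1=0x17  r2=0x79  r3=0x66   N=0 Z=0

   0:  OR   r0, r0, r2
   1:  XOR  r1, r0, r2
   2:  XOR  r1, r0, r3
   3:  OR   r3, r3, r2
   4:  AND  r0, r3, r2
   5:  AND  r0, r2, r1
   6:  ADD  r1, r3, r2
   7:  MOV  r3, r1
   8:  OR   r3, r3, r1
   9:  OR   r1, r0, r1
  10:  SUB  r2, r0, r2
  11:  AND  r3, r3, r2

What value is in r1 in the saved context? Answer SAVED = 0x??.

after  0: r0=0xff r1=0x17 r2=0x79 r3=0x66  N=1 Z=0
after  1: r0=0xff r1=0x86 r2=0x79 r3=0x66  N=1 Z=0
after  2: r0=0xff r1=0x99 r2=0x79 r3=0x66  N=1 Z=0
after  3: r0=0xff r1=0x99 r2=0x79 r3=0x7f  N=0 Z=0
after  4: r0=0x79 r1=0x99 r2=0x79 r3=0x7f  N=0 Z=0
after  5: r0=0x19 r1=0x99 r2=0x79 r3=0x7f  N=0 Z=0
-- IRQ taken; context saved, return-PC = 6 --

SAVED = 0x99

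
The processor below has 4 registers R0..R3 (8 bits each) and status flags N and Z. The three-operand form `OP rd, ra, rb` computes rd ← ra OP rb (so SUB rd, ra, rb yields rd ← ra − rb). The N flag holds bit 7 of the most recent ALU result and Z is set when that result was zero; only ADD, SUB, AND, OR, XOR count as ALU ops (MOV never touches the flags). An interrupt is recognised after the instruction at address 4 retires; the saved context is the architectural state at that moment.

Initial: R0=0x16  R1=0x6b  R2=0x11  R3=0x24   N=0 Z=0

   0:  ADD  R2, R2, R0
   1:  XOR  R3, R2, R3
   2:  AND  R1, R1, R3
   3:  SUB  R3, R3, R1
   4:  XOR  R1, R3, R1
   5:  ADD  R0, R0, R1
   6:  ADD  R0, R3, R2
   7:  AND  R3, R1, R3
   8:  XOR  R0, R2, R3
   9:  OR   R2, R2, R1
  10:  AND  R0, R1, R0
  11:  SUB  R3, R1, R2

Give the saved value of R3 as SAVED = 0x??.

SAVED = 0x00

after  0: R0=0x16 R1=0x6b R2=0x27 R3=0x24  N=0 Z=0
after  1: R0=0x16 R1=0x6b R2=0x27 R3=0x03  N=0 Z=0
after  2: R0=0x16 R1=0x03 R2=0x27 R3=0x03  N=0 Z=0
after  3: R0=0x16 R1=0x03 R2=0x27 R3=0x00  N=0 Z=1
after  4: R0=0x16 R1=0x03 R2=0x27 R3=0x00  N=0 Z=0
-- IRQ taken; context saved, return-PC = 5 --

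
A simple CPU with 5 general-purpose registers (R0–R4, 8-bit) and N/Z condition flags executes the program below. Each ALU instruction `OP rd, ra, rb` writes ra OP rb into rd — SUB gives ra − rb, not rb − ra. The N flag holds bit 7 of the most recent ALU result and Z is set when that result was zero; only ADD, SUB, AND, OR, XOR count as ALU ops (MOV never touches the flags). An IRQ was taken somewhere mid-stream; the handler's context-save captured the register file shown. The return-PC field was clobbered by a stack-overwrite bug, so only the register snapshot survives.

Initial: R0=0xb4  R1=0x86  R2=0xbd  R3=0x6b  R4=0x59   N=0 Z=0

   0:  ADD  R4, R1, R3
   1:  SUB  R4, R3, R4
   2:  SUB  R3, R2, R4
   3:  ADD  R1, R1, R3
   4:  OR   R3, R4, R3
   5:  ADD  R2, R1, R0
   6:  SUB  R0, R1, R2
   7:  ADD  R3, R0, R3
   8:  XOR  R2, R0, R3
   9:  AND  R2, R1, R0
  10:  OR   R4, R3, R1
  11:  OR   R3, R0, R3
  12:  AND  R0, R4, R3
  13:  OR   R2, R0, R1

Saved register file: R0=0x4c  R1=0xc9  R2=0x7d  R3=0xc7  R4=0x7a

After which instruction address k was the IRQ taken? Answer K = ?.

K = 7

after  0: R0=0xb4 R1=0x86 R2=0xbd R3=0x6b R4=0xf1  N=1 Z=0
after  1: R0=0xb4 R1=0x86 R2=0xbd R3=0x6b R4=0x7a  N=0 Z=0
after  2: R0=0xb4 R1=0x86 R2=0xbd R3=0x43 R4=0x7a  N=0 Z=0
after  3: R0=0xb4 R1=0xc9 R2=0xbd R3=0x43 R4=0x7a  N=1 Z=0
after  4: R0=0xb4 R1=0xc9 R2=0xbd R3=0x7b R4=0x7a  N=0 Z=0
after  5: R0=0xb4 R1=0xc9 R2=0x7d R3=0x7b R4=0x7a  N=0 Z=0
after  6: R0=0x4c R1=0xc9 R2=0x7d R3=0x7b R4=0x7a  N=0 Z=0
after  7: R0=0x4c R1=0xc9 R2=0x7d R3=0xc7 R4=0x7a  N=1 Z=0
-- IRQ taken; context saved, return-PC = 8 --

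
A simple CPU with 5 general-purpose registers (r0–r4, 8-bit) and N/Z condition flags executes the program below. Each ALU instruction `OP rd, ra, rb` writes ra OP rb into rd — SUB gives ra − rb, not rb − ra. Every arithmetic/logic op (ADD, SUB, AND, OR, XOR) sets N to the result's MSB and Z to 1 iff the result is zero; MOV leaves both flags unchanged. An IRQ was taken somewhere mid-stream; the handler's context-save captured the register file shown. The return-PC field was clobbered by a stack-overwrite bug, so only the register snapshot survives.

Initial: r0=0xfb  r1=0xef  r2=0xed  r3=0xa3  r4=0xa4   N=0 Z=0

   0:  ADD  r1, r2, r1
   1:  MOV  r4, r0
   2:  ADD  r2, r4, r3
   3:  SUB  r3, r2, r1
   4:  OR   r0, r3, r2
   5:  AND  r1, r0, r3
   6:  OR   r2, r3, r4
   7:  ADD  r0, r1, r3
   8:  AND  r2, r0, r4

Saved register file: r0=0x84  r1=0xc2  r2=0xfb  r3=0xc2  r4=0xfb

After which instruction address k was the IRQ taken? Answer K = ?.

K = 7

after  0: r0=0xfb r1=0xdc r2=0xed r3=0xa3 r4=0xa4  N=1 Z=0
after  1: r0=0xfb r1=0xdc r2=0xed r3=0xa3 r4=0xfb  N=1 Z=0
after  2: r0=0xfb r1=0xdc r2=0x9e r3=0xa3 r4=0xfb  N=1 Z=0
after  3: r0=0xfb r1=0xdc r2=0x9e r3=0xc2 r4=0xfb  N=1 Z=0
after  4: r0=0xde r1=0xdc r2=0x9e r3=0xc2 r4=0xfb  N=1 Z=0
after  5: r0=0xde r1=0xc2 r2=0x9e r3=0xc2 r4=0xfb  N=1 Z=0
after  6: r0=0xde r1=0xc2 r2=0xfb r3=0xc2 r4=0xfb  N=1 Z=0
after  7: r0=0x84 r1=0xc2 r2=0xfb r3=0xc2 r4=0xfb  N=1 Z=0
-- IRQ taken; context saved, return-PC = 8 --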